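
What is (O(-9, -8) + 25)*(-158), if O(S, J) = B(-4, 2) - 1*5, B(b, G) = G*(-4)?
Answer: -1896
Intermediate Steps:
B(b, G) = -4*G
O(S, J) = -13 (O(S, J) = -4*2 - 1*5 = -8 - 5 = -13)
(O(-9, -8) + 25)*(-158) = (-13 + 25)*(-158) = 12*(-158) = -1896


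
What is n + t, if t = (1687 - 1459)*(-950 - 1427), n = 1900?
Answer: -540056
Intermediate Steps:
t = -541956 (t = 228*(-2377) = -541956)
n + t = 1900 - 541956 = -540056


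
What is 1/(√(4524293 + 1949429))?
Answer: √6473722/6473722 ≈ 0.00039303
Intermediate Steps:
1/(√(4524293 + 1949429)) = 1/(√6473722) = √6473722/6473722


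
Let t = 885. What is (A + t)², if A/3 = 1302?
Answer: 22953681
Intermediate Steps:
A = 3906 (A = 3*1302 = 3906)
(A + t)² = (3906 + 885)² = 4791² = 22953681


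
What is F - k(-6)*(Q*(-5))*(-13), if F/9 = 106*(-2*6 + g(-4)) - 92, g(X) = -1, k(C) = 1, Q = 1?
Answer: -13295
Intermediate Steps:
F = -13230 (F = 9*(106*(-2*6 - 1) - 92) = 9*(106*(-12 - 1) - 92) = 9*(106*(-13) - 92) = 9*(-1378 - 92) = 9*(-1470) = -13230)
F - k(-6)*(Q*(-5))*(-13) = -13230 - 1*(1*(-5))*(-13) = -13230 - 1*(-5)*(-13) = -13230 - (-5)*(-13) = -13230 - 1*65 = -13230 - 65 = -13295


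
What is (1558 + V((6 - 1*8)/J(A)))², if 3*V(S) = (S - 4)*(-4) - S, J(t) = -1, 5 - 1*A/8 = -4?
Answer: 2433600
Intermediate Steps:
A = 72 (A = 40 - 8*(-4) = 40 + 32 = 72)
V(S) = 16/3 - 5*S/3 (V(S) = ((S - 4)*(-4) - S)/3 = ((-4 + S)*(-4) - S)/3 = ((16 - 4*S) - S)/3 = (16 - 5*S)/3 = 16/3 - 5*S/3)
(1558 + V((6 - 1*8)/J(A)))² = (1558 + (16/3 - 5*(6 - 1*8)/(3*(-1))))² = (1558 + (16/3 - 5*(6 - 8)*(-1)/3))² = (1558 + (16/3 - (-10)*(-1)/3))² = (1558 + (16/3 - 5/3*2))² = (1558 + (16/3 - 10/3))² = (1558 + 2)² = 1560² = 2433600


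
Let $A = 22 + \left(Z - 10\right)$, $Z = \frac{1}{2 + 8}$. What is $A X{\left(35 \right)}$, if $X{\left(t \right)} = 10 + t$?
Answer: $\frac{1089}{2} \approx 544.5$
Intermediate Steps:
$Z = \frac{1}{10} \approx 0.1$
$A = \frac{121}{10}$ ($A = 22 + \left(\frac{1}{10} - 10\right) = 22 - \frac{99}{10} = \frac{121}{10} \approx 12.1$)
$A X{\left(35 \right)} = \frac{121 \left(10 + 35\right)}{10} = \frac{121}{10} \cdot 45 = \frac{1089}{2}$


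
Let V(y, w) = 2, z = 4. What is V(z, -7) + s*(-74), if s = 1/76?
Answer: 39/38 ≈ 1.0263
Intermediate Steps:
s = 1/76 ≈ 0.013158
V(z, -7) + s*(-74) = 2 + (1/76)*(-74) = 2 - 37/38 = 39/38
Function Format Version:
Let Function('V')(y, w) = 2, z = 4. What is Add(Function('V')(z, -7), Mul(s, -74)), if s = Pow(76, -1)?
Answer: Rational(39, 38) ≈ 1.0263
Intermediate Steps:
s = Rational(1, 76) ≈ 0.013158
Add(Function('V')(z, -7), Mul(s, -74)) = Add(2, Mul(Rational(1, 76), -74)) = Add(2, Rational(-37, 38)) = Rational(39, 38)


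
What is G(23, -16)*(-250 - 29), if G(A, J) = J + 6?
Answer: 2790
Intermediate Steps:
G(A, J) = 6 + J
G(23, -16)*(-250 - 29) = (6 - 16)*(-250 - 29) = -10*(-279) = 2790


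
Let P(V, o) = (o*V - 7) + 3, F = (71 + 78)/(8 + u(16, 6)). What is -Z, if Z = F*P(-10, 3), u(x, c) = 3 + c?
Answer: 298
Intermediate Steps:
F = 149/17 (F = (71 + 78)/(8 + (3 + 6)) = 149/(8 + 9) = 149/17 ≈ 8.7647)
P(V, o) = -4 + V*o (P(V, o) = (V*o - 7) + 3 = (-7 + V*o) + 3 = -4 + V*o)
Z = -298 (Z = 149*(-4 - 10*3)/17 = 149*(-4 - 30)/17 = (149/17)*(-34) = -298)
-Z = -1*(-298) = 298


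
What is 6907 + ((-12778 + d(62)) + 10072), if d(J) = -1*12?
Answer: 4189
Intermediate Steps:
d(J) = -12
6907 + ((-12778 + d(62)) + 10072) = 6907 + ((-12778 - 12) + 10072) = 6907 + (-12790 + 10072) = 6907 - 2718 = 4189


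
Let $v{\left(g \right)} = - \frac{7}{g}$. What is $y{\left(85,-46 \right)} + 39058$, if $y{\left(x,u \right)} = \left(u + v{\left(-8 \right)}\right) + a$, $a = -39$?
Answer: $\frac{311791}{8} \approx 38974.0$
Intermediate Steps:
$y{\left(x,u \right)} = - \frac{305}{8} + u$ ($y{\left(x,u \right)} = \left(u - \frac{7}{-8}\right) - 39 = \left(u - - \frac{7}{8}\right) - 39 = \left(u + \frac{7}{8}\right) - 39 = \left(\frac{7}{8} + u\right) - 39 = - \frac{305}{8} + u$)
$y{\left(85,-46 \right)} + 39058 = \left(- \frac{305}{8} - 46\right) + 39058 = - \frac{673}{8} + 39058 = \frac{311791}{8}$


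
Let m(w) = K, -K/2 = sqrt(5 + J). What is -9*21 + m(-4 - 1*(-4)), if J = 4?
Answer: -195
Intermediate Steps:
K = -6 (K = -2*sqrt(5 + 4) = -2*sqrt(9) = -2*3 = -6)
m(w) = -6
-9*21 + m(-4 - 1*(-4)) = -9*21 - 6 = -189 - 6 = -195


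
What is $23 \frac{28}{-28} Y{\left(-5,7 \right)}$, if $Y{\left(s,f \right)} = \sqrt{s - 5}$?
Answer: $- 23 i \sqrt{10} \approx - 72.732 i$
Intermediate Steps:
$Y{\left(s,f \right)} = \sqrt{-5 + s}$
$23 \frac{28}{-28} Y{\left(-5,7 \right)} = 23 \frac{28}{-28} \sqrt{-5 - 5} = 23 \cdot 28 \left(- \frac{1}{28}\right) \sqrt{-10} = 23 \left(-1\right) i \sqrt{10} = - 23 i \sqrt{10}$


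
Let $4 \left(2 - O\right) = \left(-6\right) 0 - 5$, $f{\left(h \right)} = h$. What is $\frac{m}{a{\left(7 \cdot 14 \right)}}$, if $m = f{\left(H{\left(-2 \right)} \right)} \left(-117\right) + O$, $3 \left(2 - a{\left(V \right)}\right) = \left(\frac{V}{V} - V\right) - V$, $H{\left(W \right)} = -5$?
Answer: $\frac{2353}{268} \approx 8.7798$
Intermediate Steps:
$O = \frac{13}{4}$ ($O = 2 - \frac{\left(-6\right) 0 - 5}{4} = 2 - \frac{0 - 5}{4} = 2 - - \frac{5}{4} = 2 + \frac{5}{4} = \frac{13}{4} \approx 3.25$)
$a{\left(V \right)} = \frac{5}{3} + \frac{2 V}{3}$ ($a{\left(V \right)} = 2 - \frac{\left(\frac{V}{V} - V\right) - V}{3} = 2 - \frac{\left(1 - V\right) - V}{3} = 2 - \frac{1 - 2 V}{3} = 2 + \left(- \frac{1}{3} + \frac{2 V}{3}\right) = \frac{5}{3} + \frac{2 V}{3}$)
$m = \frac{2353}{4}$ ($m = \left(-5\right) \left(-117\right) + \frac{13}{4} = 585 + \frac{13}{4} = \frac{2353}{4} \approx 588.25$)
$\frac{m}{a{\left(7 \cdot 14 \right)}} = \frac{2353}{4 \left(\frac{5}{3} + \frac{2 \cdot 7 \cdot 14}{3}\right)} = \frac{2353}{4 \left(\frac{5}{3} + \frac{2}{3} \cdot 98\right)} = \frac{2353}{4 \left(\frac{5}{3} + \frac{196}{3}\right)} = \frac{2353}{4 \cdot 67} = \frac{2353}{4} \cdot \frac{1}{67} = \frac{2353}{268}$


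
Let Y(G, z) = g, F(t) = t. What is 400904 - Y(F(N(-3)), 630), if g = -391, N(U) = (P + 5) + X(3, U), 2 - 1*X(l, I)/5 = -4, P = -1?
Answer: 401295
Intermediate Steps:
X(l, I) = 30 (X(l, I) = 10 - 5*(-4) = 10 + 20 = 30)
N(U) = 34 (N(U) = (-1 + 5) + 30 = 4 + 30 = 34)
Y(G, z) = -391
400904 - Y(F(N(-3)), 630) = 400904 - 1*(-391) = 400904 + 391 = 401295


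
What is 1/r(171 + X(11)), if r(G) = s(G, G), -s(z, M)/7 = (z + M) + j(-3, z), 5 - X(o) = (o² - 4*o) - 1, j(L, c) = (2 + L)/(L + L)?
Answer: -6/8407 ≈ -0.00071369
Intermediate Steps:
j(L, c) = (2 + L)/(2*L) (j(L, c) = (2 + L)/((2*L)) = (2 + L)*(1/(2*L)) = (2 + L)/(2*L))
X(o) = 6 - o² + 4*o (X(o) = 5 - ((o² - 4*o) - 1) = 5 - (-1 + o² - 4*o) = 5 + (1 - o² + 4*o) = 6 - o² + 4*o)
s(z, M) = -7/6 - 7*M - 7*z (s(z, M) = -7*((z + M) + (½)*(2 - 3)/(-3)) = -7*((M + z) + (½)*(-⅓)*(-1)) = -7*((M + z) + ⅙) = -7*(⅙ + M + z) = -7/6 - 7*M - 7*z)
r(G) = -7/6 - 14*G (r(G) = -7/6 - 7*G - 7*G = -7/6 - 14*G)
1/r(171 + X(11)) = 1/(-7/6 - 14*(171 + (6 - 1*11² + 4*11))) = 1/(-7/6 - 14*(171 + (6 - 1*121 + 44))) = 1/(-7/6 - 14*(171 + (6 - 121 + 44))) = 1/(-7/6 - 14*(171 - 71)) = 1/(-7/6 - 14*100) = 1/(-7/6 - 1400) = 1/(-8407/6) = -6/8407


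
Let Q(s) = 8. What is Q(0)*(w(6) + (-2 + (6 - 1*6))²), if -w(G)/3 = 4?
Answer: -64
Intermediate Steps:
w(G) = -12 (w(G) = -3*4 = -12)
Q(0)*(w(6) + (-2 + (6 - 1*6))²) = 8*(-12 + (-2 + (6 - 1*6))²) = 8*(-12 + (-2 + (6 - 6))²) = 8*(-12 + (-2 + 0)²) = 8*(-12 + (-2)²) = 8*(-12 + 4) = 8*(-8) = -64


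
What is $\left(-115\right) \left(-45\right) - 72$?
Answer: $5103$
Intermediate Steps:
$\left(-115\right) \left(-45\right) - 72 = 5175 - 72 = 5103$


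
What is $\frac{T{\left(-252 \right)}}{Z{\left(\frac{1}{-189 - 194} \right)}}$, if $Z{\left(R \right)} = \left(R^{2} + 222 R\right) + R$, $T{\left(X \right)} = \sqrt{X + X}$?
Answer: $- \frac{440067 i \sqrt{14}}{42704} \approx - 38.558 i$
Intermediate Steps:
$T{\left(X \right)} = \sqrt{2} \sqrt{X}$ ($T{\left(X \right)} = \sqrt{2 X} = \sqrt{2} \sqrt{X}$)
$Z{\left(R \right)} = R^{2} + 223 R$
$\frac{T{\left(-252 \right)}}{Z{\left(\frac{1}{-189 - 194} \right)}} = \frac{\sqrt{2} \sqrt{-252}}{\frac{1}{-189 - 194} \left(223 + \frac{1}{-189 - 194}\right)} = \frac{\sqrt{2} \cdot 6 i \sqrt{7}}{\frac{1}{-383} \left(223 + \frac{1}{-383}\right)} = \frac{6 i \sqrt{14}}{\left(- \frac{1}{383}\right) \left(223 - \frac{1}{383}\right)} = \frac{6 i \sqrt{14}}{\left(- \frac{1}{383}\right) \frac{85408}{383}} = \frac{6 i \sqrt{14}}{- \frac{85408}{146689}} = 6 i \sqrt{14} \left(- \frac{146689}{85408}\right) = - \frac{440067 i \sqrt{14}}{42704}$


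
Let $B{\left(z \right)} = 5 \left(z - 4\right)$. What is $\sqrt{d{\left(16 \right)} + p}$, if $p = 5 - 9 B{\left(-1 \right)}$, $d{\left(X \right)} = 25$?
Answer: $\sqrt{255} \approx 15.969$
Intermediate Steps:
$B{\left(z \right)} = -20 + 5 z$ ($B{\left(z \right)} = 5 \left(z - 4\right) = 5 \left(-4 + z\right) = -20 + 5 z$)
$p = 230$ ($p = 5 - 9 \left(-20 + 5 \left(-1\right)\right) = 5 - 9 \left(-20 - 5\right) = 5 - -225 = 5 + 225 = 230$)
$\sqrt{d{\left(16 \right)} + p} = \sqrt{25 + 230} = \sqrt{255}$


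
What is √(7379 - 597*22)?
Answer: I*√5755 ≈ 75.862*I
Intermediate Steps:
√(7379 - 597*22) = √(7379 - 13134) = √(-5755) = I*√5755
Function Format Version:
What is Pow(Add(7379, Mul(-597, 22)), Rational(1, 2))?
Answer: Mul(I, Pow(5755, Rational(1, 2))) ≈ Mul(75.862, I)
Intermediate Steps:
Pow(Add(7379, Mul(-597, 22)), Rational(1, 2)) = Pow(Add(7379, -13134), Rational(1, 2)) = Pow(-5755, Rational(1, 2)) = Mul(I, Pow(5755, Rational(1, 2)))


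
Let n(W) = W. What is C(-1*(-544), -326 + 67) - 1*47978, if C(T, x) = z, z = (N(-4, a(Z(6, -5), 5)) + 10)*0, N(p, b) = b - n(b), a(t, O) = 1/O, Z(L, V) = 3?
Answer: -47978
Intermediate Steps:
N(p, b) = 0 (N(p, b) = b - b = 0)
z = 0 (z = (0 + 10)*0 = 10*0 = 0)
C(T, x) = 0
C(-1*(-544), -326 + 67) - 1*47978 = 0 - 1*47978 = 0 - 47978 = -47978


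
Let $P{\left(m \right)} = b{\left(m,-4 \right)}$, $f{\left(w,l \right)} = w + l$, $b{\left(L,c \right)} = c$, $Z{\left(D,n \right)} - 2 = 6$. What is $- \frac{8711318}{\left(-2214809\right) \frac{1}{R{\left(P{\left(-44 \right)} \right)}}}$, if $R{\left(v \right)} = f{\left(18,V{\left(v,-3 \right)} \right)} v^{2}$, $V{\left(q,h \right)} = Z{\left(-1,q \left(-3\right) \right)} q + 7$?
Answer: $- \frac{975667616}{2214809} \approx -440.52$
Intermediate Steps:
$Z{\left(D,n \right)} = 8$ ($Z{\left(D,n \right)} = 2 + 6 = 8$)
$V{\left(q,h \right)} = 7 + 8 q$ ($V{\left(q,h \right)} = 8 q + 7 = 7 + 8 q$)
$f{\left(w,l \right)} = l + w$
$P{\left(m \right)} = -4$
$R{\left(v \right)} = v^{2} \left(25 + 8 v\right)$ ($R{\left(v \right)} = \left(\left(7 + 8 v\right) + 18\right) v^{2} = \left(25 + 8 v\right) v^{2} = v^{2} \left(25 + 8 v\right)$)
$- \frac{8711318}{\left(-2214809\right) \frac{1}{R{\left(P{\left(-44 \right)} \right)}}} = - \frac{8711318}{\left(-2214809\right) \frac{1}{\left(-4\right)^{2} \left(25 + 8 \left(-4\right)\right)}} = - \frac{8711318}{\left(-2214809\right) \frac{1}{16 \left(25 - 32\right)}} = - \frac{8711318}{\left(-2214809\right) \frac{1}{16 \left(-7\right)}} = - \frac{8711318}{\left(-2214809\right) \frac{1}{-112}} = - \frac{8711318}{\left(-2214809\right) \left(- \frac{1}{112}\right)} = - \frac{8711318}{\frac{2214809}{112}} = \left(-8711318\right) \frac{112}{2214809} = - \frac{975667616}{2214809}$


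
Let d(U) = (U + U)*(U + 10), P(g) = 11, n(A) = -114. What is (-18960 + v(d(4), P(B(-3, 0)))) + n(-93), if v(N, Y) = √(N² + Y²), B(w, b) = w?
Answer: -19074 + √12665 ≈ -18961.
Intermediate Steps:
d(U) = 2*U*(10 + U) (d(U) = (2*U)*(10 + U) = 2*U*(10 + U))
(-18960 + v(d(4), P(B(-3, 0)))) + n(-93) = (-18960 + √((2*4*(10 + 4))² + 11²)) - 114 = (-18960 + √((2*4*14)² + 121)) - 114 = (-18960 + √(112² + 121)) - 114 = (-18960 + √(12544 + 121)) - 114 = (-18960 + √12665) - 114 = -19074 + √12665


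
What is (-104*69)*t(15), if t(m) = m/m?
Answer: -7176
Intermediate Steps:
t(m) = 1
(-104*69)*t(15) = -104*69*1 = -7176*1 = -7176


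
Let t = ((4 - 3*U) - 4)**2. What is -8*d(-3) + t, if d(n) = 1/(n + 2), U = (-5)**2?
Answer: 5633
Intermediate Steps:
U = 25
d(n) = 1/(2 + n)
t = 5625 (t = ((4 - 3*25) - 4)**2 = ((4 - 75) - 4)**2 = (-71 - 4)**2 = (-75)**2 = 5625)
-8*d(-3) + t = -8/(2 - 3) + 5625 = -8/(-1) + 5625 = -8*(-1) + 5625 = 8 + 5625 = 5633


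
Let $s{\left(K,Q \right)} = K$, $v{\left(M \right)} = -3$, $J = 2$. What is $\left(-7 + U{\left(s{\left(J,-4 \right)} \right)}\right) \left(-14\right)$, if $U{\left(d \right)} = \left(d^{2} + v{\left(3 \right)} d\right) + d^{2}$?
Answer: $70$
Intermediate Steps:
$U{\left(d \right)} = - 3 d + 2 d^{2}$ ($U{\left(d \right)} = \left(d^{2} - 3 d\right) + d^{2} = - 3 d + 2 d^{2}$)
$\left(-7 + U{\left(s{\left(J,-4 \right)} \right)}\right) \left(-14\right) = \left(-7 + 2 \left(-3 + 2 \cdot 2\right)\right) \left(-14\right) = \left(-7 + 2 \left(-3 + 4\right)\right) \left(-14\right) = \left(-7 + 2 \cdot 1\right) \left(-14\right) = \left(-7 + 2\right) \left(-14\right) = \left(-5\right) \left(-14\right) = 70$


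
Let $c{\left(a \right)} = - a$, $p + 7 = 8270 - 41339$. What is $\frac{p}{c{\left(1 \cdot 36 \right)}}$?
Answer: $\frac{8269}{9} \approx 918.78$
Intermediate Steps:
$p = -33076$ ($p = -7 + \left(8270 - 41339\right) = -7 - 33069 = -33076$)
$\frac{p}{c{\left(1 \cdot 36 \right)}} = - \frac{33076}{\left(-1\right) 1 \cdot 36} = - \frac{33076}{\left(-1\right) 36} = - \frac{33076}{-36} = \left(-33076\right) \left(- \frac{1}{36}\right) = \frac{8269}{9}$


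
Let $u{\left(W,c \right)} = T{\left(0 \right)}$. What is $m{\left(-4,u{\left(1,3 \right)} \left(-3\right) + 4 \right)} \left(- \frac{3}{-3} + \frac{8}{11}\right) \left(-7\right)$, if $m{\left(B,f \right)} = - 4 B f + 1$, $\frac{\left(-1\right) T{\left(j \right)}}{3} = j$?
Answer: $- \frac{8645}{11} \approx -785.91$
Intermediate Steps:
$T{\left(j \right)} = - 3 j$
$u{\left(W,c \right)} = 0$ ($u{\left(W,c \right)} = \left(-3\right) 0 = 0$)
$m{\left(B,f \right)} = 1 - 4 B f$ ($m{\left(B,f \right)} = - 4 B f + 1 = 1 - 4 B f$)
$m{\left(-4,u{\left(1,3 \right)} \left(-3\right) + 4 \right)} \left(- \frac{3}{-3} + \frac{8}{11}\right) \left(-7\right) = \left(1 - - 16 \left(0 \left(-3\right) + 4\right)\right) \left(- \frac{3}{-3} + \frac{8}{11}\right) \left(-7\right) = \left(1 - - 16 \left(0 + 4\right)\right) \left(\left(-3\right) \left(- \frac{1}{3}\right) + 8 \cdot \frac{1}{11}\right) \left(-7\right) = \left(1 - \left(-16\right) 4\right) \left(1 + \frac{8}{11}\right) \left(-7\right) = \left(1 + 64\right) \frac{19}{11} \left(-7\right) = 65 \cdot \frac{19}{11} \left(-7\right) = \frac{1235}{11} \left(-7\right) = - \frac{8645}{11}$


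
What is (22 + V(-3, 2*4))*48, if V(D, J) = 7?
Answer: 1392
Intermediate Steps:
(22 + V(-3, 2*4))*48 = (22 + 7)*48 = 29*48 = 1392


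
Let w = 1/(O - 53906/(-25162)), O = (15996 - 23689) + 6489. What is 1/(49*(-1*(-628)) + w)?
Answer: 15120571/465290198231 ≈ 3.2497e-5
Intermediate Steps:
O = -1204 (O = -7693 + 6489 = -1204)
w = -12581/15120571 (w = 1/(-1204 - 53906/(-25162)) = 1/(-1204 - 53906*(-1/25162)) = 1/(-1204 + 26953/12581) = 1/(-15120571/12581) = -12581/15120571 ≈ -0.00083205)
1/(49*(-1*(-628)) + w) = 1/(49*(-1*(-628)) - 12581/15120571) = 1/(49*628 - 12581/15120571) = 1/(30772 - 12581/15120571) = 1/(465290198231/15120571) = 15120571/465290198231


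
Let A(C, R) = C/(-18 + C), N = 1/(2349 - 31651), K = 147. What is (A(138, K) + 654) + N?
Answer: 191972043/293020 ≈ 655.15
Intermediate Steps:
N = -1/29302 (N = 1/(-29302) = -1/29302 ≈ -3.4127e-5)
A(C, R) = C/(-18 + C)
(A(138, K) + 654) + N = (138/(-18 + 138) + 654) - 1/29302 = (138/120 + 654) - 1/29302 = (138*(1/120) + 654) - 1/29302 = (23/20 + 654) - 1/29302 = 13103/20 - 1/29302 = 191972043/293020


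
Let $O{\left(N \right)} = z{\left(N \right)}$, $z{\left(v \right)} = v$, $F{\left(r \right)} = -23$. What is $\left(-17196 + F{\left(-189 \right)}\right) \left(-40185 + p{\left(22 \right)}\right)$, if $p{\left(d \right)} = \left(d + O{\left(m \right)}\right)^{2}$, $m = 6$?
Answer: $678445819$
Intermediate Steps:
$O{\left(N \right)} = N$
$p{\left(d \right)} = \left(6 + d\right)^{2}$ ($p{\left(d \right)} = \left(d + 6\right)^{2} = \left(6 + d\right)^{2}$)
$\left(-17196 + F{\left(-189 \right)}\right) \left(-40185 + p{\left(22 \right)}\right) = \left(-17196 - 23\right) \left(-40185 + \left(6 + 22\right)^{2}\right) = - 17219 \left(-40185 + 28^{2}\right) = - 17219 \left(-40185 + 784\right) = \left(-17219\right) \left(-39401\right) = 678445819$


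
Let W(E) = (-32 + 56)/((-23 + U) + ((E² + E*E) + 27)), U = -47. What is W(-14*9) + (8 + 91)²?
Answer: 310779933/31709 ≈ 9801.0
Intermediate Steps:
W(E) = 24/(-43 + 2*E²) (W(E) = (-32 + 56)/((-23 - 47) + ((E² + E*E) + 27)) = 24/(-70 + ((E² + E²) + 27)) = 24/(-70 + (2*E² + 27)) = 24/(-70 + (27 + 2*E²)) = 24/(-43 + 2*E²))
W(-14*9) + (8 + 91)² = 24/(-43 + 2*(-14*9)²) + (8 + 91)² = 24/(-43 + 2*(-126)²) + 99² = 24/(-43 + 2*15876) + 9801 = 24/(-43 + 31752) + 9801 = 24/31709 + 9801 = 310779933/31709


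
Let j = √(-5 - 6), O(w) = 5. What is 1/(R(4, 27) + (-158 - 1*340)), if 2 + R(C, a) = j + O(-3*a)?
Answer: -45/22276 - I*√11/245036 ≈ -0.0020201 - 1.3535e-5*I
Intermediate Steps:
j = I*√11 (j = √(-11) = I*√11 ≈ 3.3166*I)
R(C, a) = 3 + I*√11 (R(C, a) = -2 + (I*√11 + 5) = -2 + (5 + I*√11) = 3 + I*√11)
1/(R(4, 27) + (-158 - 1*340)) = 1/((3 + I*√11) + (-158 - 1*340)) = 1/((3 + I*√11) + (-158 - 340)) = 1/((3 + I*√11) - 498) = 1/(-495 + I*√11)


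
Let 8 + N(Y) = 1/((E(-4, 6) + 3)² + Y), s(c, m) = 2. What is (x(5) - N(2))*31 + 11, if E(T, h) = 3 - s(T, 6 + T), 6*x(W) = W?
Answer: 2548/9 ≈ 283.11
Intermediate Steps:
x(W) = W/6
E(T, h) = 1 (E(T, h) = 3 - 1*2 = 3 - 2 = 1)
N(Y) = -8 + 1/(16 + Y) (N(Y) = -8 + 1/((1 + 3)² + Y) = -8 + 1/(4² + Y) = -8 + 1/(16 + Y))
(x(5) - N(2))*31 + 11 = ((⅙)*5 - (-127 - 8*2)/(16 + 2))*31 + 11 = (⅚ - (-127 - 16)/18)*31 + 11 = (⅚ - (-143)/18)*31 + 11 = (⅚ - 1*(-143/18))*31 + 11 = (⅚ + 143/18)*31 + 11 = (79/9)*31 + 11 = 2449/9 + 11 = 2548/9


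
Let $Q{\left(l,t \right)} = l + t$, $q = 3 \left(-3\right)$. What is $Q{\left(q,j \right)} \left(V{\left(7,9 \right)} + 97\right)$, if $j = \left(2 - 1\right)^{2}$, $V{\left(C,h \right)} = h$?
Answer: $-848$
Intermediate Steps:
$q = -9$
$j = 1$ ($j = 1^{2} = 1$)
$Q{\left(q,j \right)} \left(V{\left(7,9 \right)} + 97\right) = \left(-9 + 1\right) \left(9 + 97\right) = \left(-8\right) 106 = -848$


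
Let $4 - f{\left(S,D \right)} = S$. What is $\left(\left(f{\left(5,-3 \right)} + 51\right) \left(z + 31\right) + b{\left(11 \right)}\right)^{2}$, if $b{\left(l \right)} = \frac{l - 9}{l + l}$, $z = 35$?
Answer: $\frac{1317762601}{121} \approx 1.0891 \cdot 10^{7}$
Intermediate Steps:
$f{\left(S,D \right)} = 4 - S$
$b{\left(l \right)} = \frac{-9 + l}{2 l}$
$\left(\left(f{\left(5,-3 \right)} + 51\right) \left(z + 31\right) + b{\left(11 \right)}\right)^{2} = \left(\left(\left(4 - 5\right) + 51\right) \left(35 + 31\right) + \frac{-9 + 11}{2 \cdot 11}\right)^{2} = \left(\left(\left(4 - 5\right) + 51\right) 66 + \frac{1}{2} \cdot \frac{1}{11} \cdot 2\right)^{2} = \left(\left(-1 + 51\right) 66 + \frac{1}{11}\right)^{2} = \left(50 \cdot 66 + \frac{1}{11}\right)^{2} = \left(3300 + \frac{1}{11}\right)^{2} = \left(\frac{36301}{11}\right)^{2} = \frac{1317762601}{121}$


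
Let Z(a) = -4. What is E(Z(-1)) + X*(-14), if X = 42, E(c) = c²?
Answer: -572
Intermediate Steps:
E(Z(-1)) + X*(-14) = (-4)² + 42*(-14) = 16 - 588 = -572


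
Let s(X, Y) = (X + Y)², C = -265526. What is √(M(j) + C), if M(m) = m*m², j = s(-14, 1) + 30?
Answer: √7615073 ≈ 2759.5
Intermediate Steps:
j = 199 (j = (-14 + 1)² + 30 = (-13)² + 30 = 169 + 30 = 199)
M(m) = m³
√(M(j) + C) = √(199³ - 265526) = √(7880599 - 265526) = √7615073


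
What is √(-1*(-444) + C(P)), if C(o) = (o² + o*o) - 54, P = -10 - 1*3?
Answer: 2*√182 ≈ 26.981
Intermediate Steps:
P = -13 (P = -10 - 3 = -13)
C(o) = -54 + 2*o² (C(o) = (o² + o²) - 54 = 2*o² - 54 = -54 + 2*o²)
√(-1*(-444) + C(P)) = √(-1*(-444) + (-54 + 2*(-13)²)) = √(444 + (-54 + 2*169)) = √(444 + (-54 + 338)) = √(444 + 284) = √728 = 2*√182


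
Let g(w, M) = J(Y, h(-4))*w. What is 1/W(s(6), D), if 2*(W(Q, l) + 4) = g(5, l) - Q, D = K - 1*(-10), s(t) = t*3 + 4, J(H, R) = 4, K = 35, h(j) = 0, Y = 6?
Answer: -⅕ ≈ -0.20000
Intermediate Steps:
s(t) = 4 + 3*t (s(t) = 3*t + 4 = 4 + 3*t)
g(w, M) = 4*w
D = 45 (D = 35 - 1*(-10) = 35 + 10 = 45)
W(Q, l) = 6 - Q/2 (W(Q, l) = -4 + (4*5 - Q)/2 = -4 + (20 - Q)/2 = -4 + (10 - Q/2) = 6 - Q/2)
1/W(s(6), D) = 1/(6 - (4 + 3*6)/2) = 1/(6 - (4 + 18)/2) = 1/(6 - ½*22) = 1/(6 - 11) = 1/(-5) = -⅕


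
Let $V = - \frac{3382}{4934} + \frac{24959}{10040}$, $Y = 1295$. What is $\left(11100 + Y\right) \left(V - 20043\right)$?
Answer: $- \frac{1230560867369933}{4953736} \approx -2.4841 \cdot 10^{8}$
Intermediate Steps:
$V = \frac{44596213}{24768680}$ ($V = \left(-3382\right) \frac{1}{4934} + 24959 \cdot \frac{1}{10040} = - \frac{1691}{2467} + \frac{24959}{10040} = \frac{44596213}{24768680} \approx 1.8005$)
$\left(11100 + Y\right) \left(V - 20043\right) = \left(11100 + 1295\right) \left(\frac{44596213}{24768680} - 20043\right) = 12395 \left(- \frac{496394057027}{24768680}\right) = - \frac{1230560867369933}{4953736}$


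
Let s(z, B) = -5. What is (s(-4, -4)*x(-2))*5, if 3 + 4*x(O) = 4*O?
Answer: 275/4 ≈ 68.750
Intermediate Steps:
x(O) = -¾ + O (x(O) = -¾ + (4*O)/4 = -¾ + O)
(s(-4, -4)*x(-2))*5 = -5*(-¾ - 2)*5 = -5*(-11/4)*5 = (55/4)*5 = 275/4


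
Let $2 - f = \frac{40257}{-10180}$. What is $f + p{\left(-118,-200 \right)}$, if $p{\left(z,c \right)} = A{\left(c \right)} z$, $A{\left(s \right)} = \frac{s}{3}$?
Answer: $\frac{240429851}{30540} \approx 7872.6$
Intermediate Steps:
$A{\left(s \right)} = \frac{s}{3}$ ($A{\left(s \right)} = s \frac{1}{3} = \frac{s}{3}$)
$p{\left(z,c \right)} = \frac{c z}{3}$ ($p{\left(z,c \right)} = \frac{c}{3} z = \frac{c z}{3}$)
$f = \frac{60617}{10180}$ ($f = 2 - \frac{40257}{-10180} = 2 - 40257 \left(- \frac{1}{10180}\right) = 2 - - \frac{40257}{10180} = 2 + \frac{40257}{10180} = \frac{60617}{10180} \approx 5.9545$)
$f + p{\left(-118,-200 \right)} = \frac{60617}{10180} + \frac{1}{3} \left(-200\right) \left(-118\right) = \frac{60617}{10180} + \frac{23600}{3} = \frac{240429851}{30540}$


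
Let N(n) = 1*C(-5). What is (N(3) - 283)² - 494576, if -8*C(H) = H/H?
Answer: -26522639/64 ≈ -4.1442e+5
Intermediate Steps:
C(H) = -⅛ (C(H) = -H/(8*H) = -⅛*1 = -⅛)
N(n) = -⅛ (N(n) = 1*(-⅛) = -⅛)
(N(3) - 283)² - 494576 = (-⅛ - 283)² - 494576 = (-2265/8)² - 494576 = 5130225/64 - 494576 = -26522639/64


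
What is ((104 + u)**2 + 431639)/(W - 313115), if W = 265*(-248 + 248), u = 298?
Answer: -593243/313115 ≈ -1.8946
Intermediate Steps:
W = 0 (W = 265*0 = 0)
((104 + u)**2 + 431639)/(W - 313115) = ((104 + 298)**2 + 431639)/(0 - 313115) = (402**2 + 431639)/(-313115) = (161604 + 431639)*(-1/313115) = 593243*(-1/313115) = -593243/313115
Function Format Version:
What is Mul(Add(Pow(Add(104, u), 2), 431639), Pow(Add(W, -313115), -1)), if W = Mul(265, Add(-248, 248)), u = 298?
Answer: Rational(-593243, 313115) ≈ -1.8946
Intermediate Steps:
W = 0 (W = Mul(265, 0) = 0)
Mul(Add(Pow(Add(104, u), 2), 431639), Pow(Add(W, -313115), -1)) = Mul(Add(Pow(Add(104, 298), 2), 431639), Pow(Add(0, -313115), -1)) = Mul(Add(Pow(402, 2), 431639), Pow(-313115, -1)) = Mul(Add(161604, 431639), Rational(-1, 313115)) = Mul(593243, Rational(-1, 313115)) = Rational(-593243, 313115)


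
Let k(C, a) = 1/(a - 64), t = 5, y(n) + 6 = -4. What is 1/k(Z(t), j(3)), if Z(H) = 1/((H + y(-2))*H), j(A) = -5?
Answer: -69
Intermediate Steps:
y(n) = -10 (y(n) = -6 - 4 = -10)
Z(H) = 1/(H*(-10 + H)) (Z(H) = 1/((H - 10)*H) = 1/((-10 + H)*H) = 1/(H*(-10 + H)))
k(C, a) = 1/(-64 + a)
1/k(Z(t), j(3)) = 1/(1/(-64 - 5)) = 1/(1/(-69)) = 1/(-1/69) = -69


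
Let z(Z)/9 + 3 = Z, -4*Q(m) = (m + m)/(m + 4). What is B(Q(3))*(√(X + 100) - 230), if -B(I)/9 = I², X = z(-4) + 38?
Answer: 9315/98 - 405*√3/196 ≈ 91.472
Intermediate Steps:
Q(m) = -m/(2*(4 + m)) (Q(m) = -(m + m)/(4*(m + 4)) = -2*m/(4*(4 + m)) = -m/(2*(4 + m)))
z(Z) = -27 + 9*Z
X = -25 (X = (-27 + 9*(-4)) + 38 = (-27 - 36) + 38 = -63 + 38 = -25)
B(I) = -9*I²
B(Q(3))*(√(X + 100) - 230) = (-9*9/(8 + 2*3)²)*(√(-25 + 100) - 230) = (-9*9/(8 + 6)²)*(√75 - 230) = (-9*(-1*3/14)²)*(5*√3 - 230) = (-9*(-1*3*1/14)²)*(-230 + 5*√3) = (-9*(-3/14)²)*(-230 + 5*√3) = (-9*9/196)*(-230 + 5*√3) = -81*(-230 + 5*√3)/196 = 9315/98 - 405*√3/196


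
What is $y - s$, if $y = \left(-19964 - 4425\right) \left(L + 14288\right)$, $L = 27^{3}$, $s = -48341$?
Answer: $-828470378$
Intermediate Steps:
$L = 19683$
$y = -828518719$ ($y = \left(-19964 - 4425\right) \left(19683 + 14288\right) = \left(-24389\right) 33971 = -828518719$)
$y - s = -828518719 - -48341 = -828518719 + 48341 = -828470378$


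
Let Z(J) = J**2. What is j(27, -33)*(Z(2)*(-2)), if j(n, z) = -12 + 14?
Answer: -16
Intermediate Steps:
j(n, z) = 2
j(27, -33)*(Z(2)*(-2)) = 2*(2**2*(-2)) = 2*(4*(-2)) = 2*(-8) = -16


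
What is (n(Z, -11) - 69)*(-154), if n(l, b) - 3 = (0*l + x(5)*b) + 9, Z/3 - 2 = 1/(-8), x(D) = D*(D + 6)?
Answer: 101948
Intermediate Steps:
x(D) = D*(6 + D)
Z = 45/8 (Z = 6 + 3/(-8) = 6 + 3*(-⅛) = 6 - 3/8 = 45/8 ≈ 5.6250)
n(l, b) = 12 + 55*b (n(l, b) = 3 + ((0*l + (5*(6 + 5))*b) + 9) = 3 + ((0 + (5*11)*b) + 9) = 3 + ((0 + 55*b) + 9) = 3 + (55*b + 9) = 3 + (9 + 55*b) = 12 + 55*b)
(n(Z, -11) - 69)*(-154) = ((12 + 55*(-11)) - 69)*(-154) = ((12 - 605) - 69)*(-154) = (-593 - 69)*(-154) = -662*(-154) = 101948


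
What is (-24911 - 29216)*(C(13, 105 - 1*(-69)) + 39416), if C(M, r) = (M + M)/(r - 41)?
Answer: -283752894958/133 ≈ -2.1335e+9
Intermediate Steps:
C(M, r) = 2*M/(-41 + r) (C(M, r) = (2*M)/(-41 + r) = 2*M/(-41 + r))
(-24911 - 29216)*(C(13, 105 - 1*(-69)) + 39416) = (-24911 - 29216)*(2*13/(-41 + (105 - 1*(-69))) + 39416) = -54127*(2*13/(-41 + (105 + 69)) + 39416) = -54127*(2*13/(-41 + 174) + 39416) = -54127*(2*13/133 + 39416) = -54127*(2*13*(1/133) + 39416) = -54127*(26/133 + 39416) = -54127*5242354/133 = -283752894958/133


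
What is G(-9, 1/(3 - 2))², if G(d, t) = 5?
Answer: 25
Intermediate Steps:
G(-9, 1/(3 - 2))² = 5² = 25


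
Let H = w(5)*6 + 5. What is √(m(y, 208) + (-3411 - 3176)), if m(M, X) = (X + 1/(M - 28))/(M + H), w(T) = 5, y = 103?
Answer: I*√3135353054/690 ≈ 81.151*I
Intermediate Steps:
H = 35 (H = 5*6 + 5 = 30 + 5 = 35)
m(M, X) = (X + 1/(-28 + M))/(35 + M) (m(M, X) = (X + 1/(M - 28))/(M + 35) = (X + 1/(-28 + M))/(35 + M))
√(m(y, 208) + (-3411 - 3176)) = √((1 - 28*208 + 103*208)/(-980 + 103² + 7*103) + (-3411 - 3176)) = √((1 - 5824 + 21424)/(-980 + 10609 + 721) - 6587) = √(15601/10350 - 6587) = √(-68159849/10350) = I*√3135353054/690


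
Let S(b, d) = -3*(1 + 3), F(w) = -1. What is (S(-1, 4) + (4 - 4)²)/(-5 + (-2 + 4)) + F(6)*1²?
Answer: 3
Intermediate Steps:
S(b, d) = -12 (S(b, d) = -3*4 = -12)
(S(-1, 4) + (4 - 4)²)/(-5 + (-2 + 4)) + F(6)*1² = (-12 + (4 - 4)²)/(-5 + (-2 + 4)) - 1*1² = (-12 + 0²)/(-5 + 2) - 1*1 = (-12 + 0)/(-3) - 1 = -12*(-⅓) - 1 = 4 - 1 = 3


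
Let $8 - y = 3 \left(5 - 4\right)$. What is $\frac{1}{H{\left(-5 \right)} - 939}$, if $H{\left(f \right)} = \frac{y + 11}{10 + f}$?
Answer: $- \frac{5}{4679} \approx -0.0010686$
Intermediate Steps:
$y = 5$ ($y = 8 - 3 \left(5 - 4\right) = 8 - 3 \cdot 1 = 8 - 3 = 5$)
$H{\left(f \right)} = \frac{16}{10 + f}$ ($H{\left(f \right)} = \frac{5 + 11}{10 + f} = \frac{16}{10 + f}$)
$\frac{1}{H{\left(-5 \right)} - 939} = \frac{1}{\frac{16}{10 - 5} - 939} = \frac{1}{\frac{16}{5} - 939} = \frac{1}{- \frac{4679}{5}} = - \frac{5}{4679}$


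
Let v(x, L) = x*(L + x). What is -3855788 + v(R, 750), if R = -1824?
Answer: -1896812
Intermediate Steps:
-3855788 + v(R, 750) = -3855788 - 1824*(750 - 1824) = -3855788 - 1824*(-1074) = -3855788 + 1958976 = -1896812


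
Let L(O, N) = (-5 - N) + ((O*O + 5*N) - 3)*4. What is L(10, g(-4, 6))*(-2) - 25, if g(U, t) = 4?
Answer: -943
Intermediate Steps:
L(O, N) = -17 + 4*O² + 19*N (L(O, N) = (-5 - N) + ((O² + 5*N) - 3)*4 = (-5 - N) + (-3 + O² + 5*N)*4 = (-5 - N) + (-12 + 4*O² + 20*N) = -17 + 4*O² + 19*N)
L(10, g(-4, 6))*(-2) - 25 = (-17 + 4*10² + 19*4)*(-2) - 25 = (-17 + 4*100 + 76)*(-2) - 25 = (-17 + 400 + 76)*(-2) - 25 = 459*(-2) - 25 = -918 - 25 = -943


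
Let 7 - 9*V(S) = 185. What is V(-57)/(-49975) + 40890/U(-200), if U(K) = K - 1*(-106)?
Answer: -195651947/449775 ≈ -435.00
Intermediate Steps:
V(S) = -178/9 (V(S) = 7/9 - ⅑*185 = 7/9 - 185/9 = -178/9)
U(K) = 106 + K (U(K) = K + 106 = 106 + K)
V(-57)/(-49975) + 40890/U(-200) = -178/9/(-49975) + 40890/(106 - 200) = -178/9*(-1/49975) + 40890/(-94) = 178/449775 + 40890*(-1/94) = 178/449775 - 435 = -195651947/449775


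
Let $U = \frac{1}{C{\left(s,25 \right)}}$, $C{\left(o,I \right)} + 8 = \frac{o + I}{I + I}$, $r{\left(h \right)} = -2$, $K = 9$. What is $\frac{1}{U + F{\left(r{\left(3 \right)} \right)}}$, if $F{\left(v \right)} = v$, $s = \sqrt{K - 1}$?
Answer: $- \frac{18749}{39998} + \frac{25 \sqrt{2}}{159992} \approx -0.46853$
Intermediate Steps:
$s = 2 \sqrt{2}$ ($s = \sqrt{9 - 1} = \sqrt{8} = 2 \sqrt{2} \approx 2.8284$)
$C{\left(o,I \right)} = -8 + \frac{I + o}{2 I}$ ($C{\left(o,I \right)} = -8 + \frac{o + I}{I + I} = -8 + \frac{I + o}{2 I}$)
$U = \frac{1}{- \frac{15}{2} + \frac{\sqrt{2}}{25}}$ ($U = \frac{1}{\frac{1}{2} \cdot \frac{1}{25} \left(2 \sqrt{2} - 375\right)} = \frac{1}{\frac{1}{2} \cdot \frac{1}{25} \left(-375 + 2 \sqrt{2}\right)} = \frac{1}{- \frac{15}{2} + \frac{\sqrt{2}}{25}} \approx -0.13435$)
$\frac{1}{U + F{\left(r{\left(3 \right)} \right)}} = \frac{1}{\left(- \frac{18750}{140617} - \frac{100 \sqrt{2}}{140617}\right) - 2} = \frac{1}{- \frac{299984}{140617} - \frac{100 \sqrt{2}}{140617}}$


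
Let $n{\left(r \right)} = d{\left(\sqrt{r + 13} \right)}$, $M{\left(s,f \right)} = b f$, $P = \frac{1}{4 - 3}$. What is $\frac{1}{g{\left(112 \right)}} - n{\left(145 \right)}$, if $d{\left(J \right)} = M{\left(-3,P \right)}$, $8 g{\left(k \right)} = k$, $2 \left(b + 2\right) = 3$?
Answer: $\frac{4}{7} \approx 0.57143$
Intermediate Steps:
$b = - \frac{1}{2}$ ($b = -2 + \frac{1}{2} \cdot 3 = -2 + \frac{3}{2} = - \frac{1}{2} \approx -0.5$)
$g{\left(k \right)} = \frac{k}{8}$
$P = 1$ ($P = 1^{-1} = 1$)
$M{\left(s,f \right)} = - \frac{f}{2}$
$d{\left(J \right)} = - \frac{1}{2}$ ($d{\left(J \right)} = \left(- \frac{1}{2}\right) 1 = - \frac{1}{2}$)
$n{\left(r \right)} = - \frac{1}{2}$
$\frac{1}{g{\left(112 \right)}} - n{\left(145 \right)} = \frac{1}{\frac{1}{8} \cdot 112} - - \frac{1}{2} = \frac{1}{14} + \frac{1}{2} = \frac{4}{7}$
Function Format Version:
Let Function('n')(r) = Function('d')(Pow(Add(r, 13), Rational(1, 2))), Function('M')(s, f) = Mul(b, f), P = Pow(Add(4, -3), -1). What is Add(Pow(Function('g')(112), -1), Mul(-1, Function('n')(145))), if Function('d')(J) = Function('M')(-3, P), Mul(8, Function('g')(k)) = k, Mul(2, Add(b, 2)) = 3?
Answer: Rational(4, 7) ≈ 0.57143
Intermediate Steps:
b = Rational(-1, 2) (b = Add(-2, Mul(Rational(1, 2), 3)) = Add(-2, Rational(3, 2)) = Rational(-1, 2) ≈ -0.50000)
Function('g')(k) = Mul(Rational(1, 8), k)
P = 1 (P = Pow(1, -1) = 1)
Function('M')(s, f) = Mul(Rational(-1, 2), f)
Function('d')(J) = Rational(-1, 2) (Function('d')(J) = Mul(Rational(-1, 2), 1) = Rational(-1, 2))
Function('n')(r) = Rational(-1, 2)
Add(Pow(Function('g')(112), -1), Mul(-1, Function('n')(145))) = Add(Pow(Mul(Rational(1, 8), 112), -1), Mul(-1, Rational(-1, 2))) = Add(Pow(14, -1), Rational(1, 2)) = Add(Rational(1, 14), Rational(1, 2)) = Rational(4, 7)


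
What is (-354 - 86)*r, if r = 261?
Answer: -114840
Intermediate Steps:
(-354 - 86)*r = (-354 - 86)*261 = -440*261 = -114840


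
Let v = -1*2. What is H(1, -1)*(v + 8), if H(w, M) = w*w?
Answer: 6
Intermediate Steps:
H(w, M) = w²
v = -2
H(1, -1)*(v + 8) = 1²*(-2 + 8) = 1*6 = 6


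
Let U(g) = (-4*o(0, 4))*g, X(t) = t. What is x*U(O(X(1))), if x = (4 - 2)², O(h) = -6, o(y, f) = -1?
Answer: -96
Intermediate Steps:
U(g) = 4*g (U(g) = (-4*(-1))*g = 4*g)
x = 4 (x = 2² = 4)
x*U(O(X(1))) = 4*(4*(-6)) = 4*(-24) = -96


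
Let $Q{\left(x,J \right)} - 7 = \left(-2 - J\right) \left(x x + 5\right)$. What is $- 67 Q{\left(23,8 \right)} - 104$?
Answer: $357207$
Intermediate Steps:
$Q{\left(x,J \right)} = 7 + \left(-2 - J\right) \left(5 + x^{2}\right)$ ($Q{\left(x,J \right)} = 7 + \left(-2 - J\right) \left(x x + 5\right) = 7 + \left(-2 - J\right) \left(x^{2} + 5\right) = 7 + \left(-2 - J\right) \left(5 + x^{2}\right)$)
$- 67 Q{\left(23,8 \right)} - 104 = - 67 \left(-3 - 40 - 2 \cdot 23^{2} - 8 \cdot 23^{2}\right) - 104 = - 67 \left(-3 - 40 - 1058 - 8 \cdot 529\right) - 104 = - 67 \left(-3 - 40 - 1058 - 4232\right) - 104 = \left(-67\right) \left(-5333\right) - 104 = 357311 - 104 = 357207$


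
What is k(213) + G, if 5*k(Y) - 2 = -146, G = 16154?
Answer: 80626/5 ≈ 16125.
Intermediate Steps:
k(Y) = -144/5 (k(Y) = 2/5 + (1/5)*(-146) = 2/5 - 146/5 = -144/5)
k(213) + G = -144/5 + 16154 = 80626/5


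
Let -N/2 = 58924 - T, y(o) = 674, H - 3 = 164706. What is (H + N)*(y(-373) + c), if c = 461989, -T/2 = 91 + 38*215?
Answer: 6392614671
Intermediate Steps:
H = 164709 (H = 3 + 164706 = 164709)
T = -16522 (T = -2*(91 + 38*215) = -2*(91 + 8170) = -2*8261 = -16522)
N = -150892 (N = -2*(58924 - 1*(-16522)) = -2*(58924 + 16522) = -2*75446 = -150892)
(H + N)*(y(-373) + c) = (164709 - 150892)*(674 + 461989) = 13817*462663 = 6392614671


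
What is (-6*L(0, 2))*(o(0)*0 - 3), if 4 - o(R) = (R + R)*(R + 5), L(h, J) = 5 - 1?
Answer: 72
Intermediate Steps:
L(h, J) = 4
o(R) = 4 - 2*R*(5 + R) (o(R) = 4 - (R + R)*(R + 5) = 4 - 2*R*(5 + R))
(-6*L(0, 2))*(o(0)*0 - 3) = (-6*4)*((4 - 10*0 - 2*0²)*0 - 3) = -24*((4 + 0 - 2*0)*0 - 3) = -24*((4 + 0 + 0)*0 - 3) = -24*(4*0 - 3) = -24*(0 - 3) = -24*(-3) = 72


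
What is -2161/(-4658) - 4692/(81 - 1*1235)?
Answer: 12174565/2687666 ≈ 4.5298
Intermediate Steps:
-2161/(-4658) - 4692/(81 - 1*1235) = -2161*(-1/4658) - 4692/(81 - 1235) = 2161/4658 - 4692/(-1154) = 2161/4658 - 4692*(-1/1154) = 2161/4658 + 2346/577 = 12174565/2687666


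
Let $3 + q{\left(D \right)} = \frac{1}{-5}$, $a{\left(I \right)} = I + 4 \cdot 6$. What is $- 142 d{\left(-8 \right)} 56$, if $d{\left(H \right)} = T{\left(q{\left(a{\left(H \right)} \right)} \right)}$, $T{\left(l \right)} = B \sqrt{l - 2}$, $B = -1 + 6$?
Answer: $- 7952 i \sqrt{130} \approx - 90667.0 i$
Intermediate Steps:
$B = 5$
$a{\left(I \right)} = 24 + I$ ($a{\left(I \right)} = I + 24 = 24 + I$)
$q{\left(D \right)} = - \frac{16}{5}$ ($q{\left(D \right)} = -3 + \frac{1}{-5} = -3 - \frac{1}{5} = - \frac{16}{5}$)
$T{\left(l \right)} = 5 \sqrt{-2 + l}$ ($T{\left(l \right)} = 5 \sqrt{l - 2} = 5 \sqrt{-2 + l}$)
$d{\left(H \right)} = i \sqrt{130}$ ($d{\left(H \right)} = 5 \sqrt{-2 - \frac{16}{5}} = 5 \sqrt{- \frac{26}{5}} = 5 \frac{i \sqrt{130}}{5} = i \sqrt{130}$)
$- 142 d{\left(-8 \right)} 56 = - 142 i \sqrt{130} \cdot 56 = - 7952 i \sqrt{130}$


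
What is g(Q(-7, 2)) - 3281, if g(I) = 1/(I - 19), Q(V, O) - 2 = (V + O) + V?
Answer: -95150/29 ≈ -3281.0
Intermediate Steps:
Q(V, O) = 2 + O + 2*V (Q(V, O) = 2 + ((V + O) + V) = 2 + ((O + V) + V) = 2 + (O + 2*V) = 2 + O + 2*V)
g(I) = 1/(-19 + I)
g(Q(-7, 2)) - 3281 = 1/(-19 + (2 + 2 + 2*(-7))) - 3281 = 1/(-19 + (2 + 2 - 14)) - 3281 = 1/(-19 - 10) - 3281 = 1/(-29) - 3281 = -1/29 - 3281 = -95150/29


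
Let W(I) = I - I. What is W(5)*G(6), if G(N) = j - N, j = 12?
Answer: 0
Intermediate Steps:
W(I) = 0
G(N) = 12 - N
W(5)*G(6) = 0*(12 - 1*6) = 0*(12 - 6) = 0*6 = 0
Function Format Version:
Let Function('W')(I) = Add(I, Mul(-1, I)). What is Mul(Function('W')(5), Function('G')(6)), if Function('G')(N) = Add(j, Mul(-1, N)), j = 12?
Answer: 0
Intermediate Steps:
Function('W')(I) = 0
Function('G')(N) = Add(12, Mul(-1, N))
Mul(Function('W')(5), Function('G')(6)) = Mul(0, Add(12, Mul(-1, 6))) = Mul(0, Add(12, -6)) = Mul(0, 6) = 0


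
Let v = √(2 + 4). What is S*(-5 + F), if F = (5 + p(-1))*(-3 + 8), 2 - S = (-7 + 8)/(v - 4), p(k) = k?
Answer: 36 + 3*√6/2 ≈ 39.674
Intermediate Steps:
v = √6 ≈ 2.4495
S = 2 - 1/(-4 + √6) (S = 2 - (-7 + 8)/(√6 - 4) = 2 - 1/(-4 + √6) ≈ 2.6450)
F = 20 (F = (5 - 1)*(-3 + 8) = 4*5 = 20)
S*(-5 + F) = (12/5 + √6/10)*(-5 + 20) = (12/5 + √6/10)*15 = 36 + 3*√6/2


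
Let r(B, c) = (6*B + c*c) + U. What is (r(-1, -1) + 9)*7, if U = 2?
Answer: 42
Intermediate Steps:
r(B, c) = 2 + c**2 + 6*B (r(B, c) = (6*B + c*c) + 2 = (6*B + c**2) + 2 = (c**2 + 6*B) + 2 = 2 + c**2 + 6*B)
(r(-1, -1) + 9)*7 = ((2 + (-1)**2 + 6*(-1)) + 9)*7 = ((2 + 1 - 6) + 9)*7 = (-3 + 9)*7 = 6*7 = 42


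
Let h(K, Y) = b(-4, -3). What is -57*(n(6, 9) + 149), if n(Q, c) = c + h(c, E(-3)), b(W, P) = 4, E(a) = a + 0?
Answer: -9234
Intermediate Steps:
E(a) = a
h(K, Y) = 4
n(Q, c) = 4 + c (n(Q, c) = c + 4 = 4 + c)
-57*(n(6, 9) + 149) = -57*((4 + 9) + 149) = -57*(13 + 149) = -57*162 = -9234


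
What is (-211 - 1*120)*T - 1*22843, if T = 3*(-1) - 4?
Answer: -20526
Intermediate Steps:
T = -7 (T = -3 - 4 = -7)
(-211 - 1*120)*T - 1*22843 = (-211 - 1*120)*(-7) - 1*22843 = (-211 - 120)*(-7) - 22843 = -331*(-7) - 22843 = 2317 - 22843 = -20526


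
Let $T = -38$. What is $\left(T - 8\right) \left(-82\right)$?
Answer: $3772$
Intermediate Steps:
$\left(T - 8\right) \left(-82\right) = \left(-38 - 8\right) \left(-82\right) = \left(-46\right) \left(-82\right) = 3772$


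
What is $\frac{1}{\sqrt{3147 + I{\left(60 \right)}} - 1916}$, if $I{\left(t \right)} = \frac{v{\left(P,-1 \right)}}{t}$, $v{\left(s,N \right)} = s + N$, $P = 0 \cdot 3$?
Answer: $- \frac{114960}{220074541} - \frac{2 \sqrt{2832285}}{220074541} \approx -0.00053766$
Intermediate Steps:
$P = 0$
$v{\left(s,N \right)} = N + s$
$I{\left(t \right)} = - \frac{1}{t}$ ($I{\left(t \right)} = \frac{-1 + 0}{t} = - \frac{1}{t}$)
$\frac{1}{\sqrt{3147 + I{\left(60 \right)}} - 1916} = \frac{1}{\sqrt{3147 - \frac{1}{60}} - 1916} = \frac{1}{\sqrt{\frac{188819}{60}} - 1916} = \frac{1}{\frac{\sqrt{2832285}}{30} - 1916} = \frac{1}{-1916 + \frac{\sqrt{2832285}}{30}}$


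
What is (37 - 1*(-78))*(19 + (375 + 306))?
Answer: 80500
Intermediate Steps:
(37 - 1*(-78))*(19 + (375 + 306)) = (37 + 78)*(19 + 681) = 115*700 = 80500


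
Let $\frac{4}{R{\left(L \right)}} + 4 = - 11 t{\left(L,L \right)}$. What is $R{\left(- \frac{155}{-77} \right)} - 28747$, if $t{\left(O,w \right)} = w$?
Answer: $- \frac{5260729}{183} \approx -28747.0$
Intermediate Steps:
$R{\left(L \right)} = \frac{4}{-4 - 11 L}$
$R{\left(- \frac{155}{-77} \right)} - 28747 = - \frac{4}{4 + 11 \left(- \frac{155}{-77}\right)} - 28747 = - \frac{4}{4 + 11 \left(\left(-155\right) \left(- \frac{1}{77}\right)\right)} - 28747 = - \frac{4}{4 + 11 \cdot \frac{155}{77}} - 28747 = - \frac{4}{4 + \frac{155}{7}} - 28747 = - \frac{4}{\frac{183}{7}} - 28747 = \left(-4\right) \frac{7}{183} - 28747 = - \frac{28}{183} - 28747 = - \frac{5260729}{183}$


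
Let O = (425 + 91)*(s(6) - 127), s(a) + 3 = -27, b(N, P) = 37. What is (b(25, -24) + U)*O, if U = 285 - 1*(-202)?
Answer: -42450288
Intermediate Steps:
s(a) = -30 (s(a) = -3 - 27 = -30)
O = -81012 (O = (425 + 91)*(-30 - 127) = 516*(-157) = -81012)
U = 487 (U = 285 + 202 = 487)
(b(25, -24) + U)*O = (37 + 487)*(-81012) = 524*(-81012) = -42450288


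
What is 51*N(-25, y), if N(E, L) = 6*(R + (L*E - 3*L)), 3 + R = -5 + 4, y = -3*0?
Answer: -1224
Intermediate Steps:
y = 0
R = -4 (R = -3 + (-5 + 4) = -3 - 1 = -4)
N(E, L) = -24 - 18*L + 6*E*L (N(E, L) = 6*(-4 + (L*E - 3*L)) = 6*(-4 + (E*L - 3*L)) = 6*(-4 + (-3*L + E*L)) = 6*(-4 - 3*L + E*L) = -24 - 18*L + 6*E*L)
51*N(-25, y) = 51*(-24 - 18*0 + 6*(-25)*0) = 51*(-24 + 0 + 0) = 51*(-24) = -1224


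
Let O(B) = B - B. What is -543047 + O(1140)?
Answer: -543047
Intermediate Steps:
O(B) = 0
-543047 + O(1140) = -543047 + 0 = -543047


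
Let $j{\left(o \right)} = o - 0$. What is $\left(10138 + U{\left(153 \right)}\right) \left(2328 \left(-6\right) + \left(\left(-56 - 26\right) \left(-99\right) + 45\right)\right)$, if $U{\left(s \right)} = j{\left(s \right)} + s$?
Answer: $-60627420$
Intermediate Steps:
$j{\left(o \right)} = o$ ($j{\left(o \right)} = o + 0 = o$)
$U{\left(s \right)} = 2 s$ ($U{\left(s \right)} = s + s = 2 s$)
$\left(10138 + U{\left(153 \right)}\right) \left(2328 \left(-6\right) + \left(\left(-56 - 26\right) \left(-99\right) + 45\right)\right) = \left(10138 + 2 \cdot 153\right) \left(2328 \left(-6\right) + \left(\left(-56 - 26\right) \left(-99\right) + 45\right)\right) = \left(10138 + 306\right) \left(-13968 + \left(\left(-82\right) \left(-99\right) + 45\right)\right) = 10444 \left(-13968 + \left(8118 + 45\right)\right) = 10444 \left(-13968 + 8163\right) = 10444 \left(-5805\right) = -60627420$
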